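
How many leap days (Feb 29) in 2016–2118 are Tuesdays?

3

Leap years in 2016–2118: 25 of them.
Feb 29 weekday advances by 5 (mod 7) from one leap year to the next four years later (or differs when a century non-leap intervenes).
Leap-day weekdays: 2016:Mon 2020:Sat 2024:Thu 2028:Tue✓ 2032:Sun 2036:Fri 2040:Wed 2044:Mon 2048:Sat 2052:Thu 2056:Tue✓ 2060:Sun 2064:Fri 2068:Wed 2072:Mon 2076:Sat 2080:Thu 2084:Tue✓ 2088:Sun 2092:Fri 2096:Wed 2104:Fri 2108:Wed 2112:Mon 2116:Sat
Tuesday: 2028, 2056, 2084 → 3.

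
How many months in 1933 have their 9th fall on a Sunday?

2

Check the 9th of each month of 1933: Jan 9: Mon, Feb 9: Thu, Mar 9: Thu, Apr 9: Sun, May 9: Tue, Jun 9: Fri, Jul 9: Sun, Aug 9: Wed, Sep 9: Sat, Oct 9: Mon, Nov 9: Thu, Dec 9: Sat.
Sunday occurs in April, July — 2 months.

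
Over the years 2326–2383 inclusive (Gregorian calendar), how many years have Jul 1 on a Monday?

8

Track Jul 1's weekday year by year (advancing +1, or +2 across a Feb 29):
  2326: Thu  2327: Fri (+1)  2328: Sun (+2)  2329: Mon (+1) ✓  2330: Tue (+1)
  2331: Wed (+1)  2332: Fri (+2)  2333: Sat (+1)  2334: Sun (+1)  2335: Mon (+1) ✓
  2336: Wed (+2)  2337: Thu (+1)  2338: Fri (+1)  2339: Sat (+1)  … (30 more years) …
  2370: Wed (+1)  2371: Thu (+1)  2372: Sat (+2)  2373: Sun (+1)  2374: Mon (+1) ✓
  2375: Tue (+1)  2376: Thu (+2)  2377: Fri (+1)  2378: Sat (+1)  2379: Sun (+1)
  2380: Tue (+2)  2381: Wed (+1)  2382: Thu (+1)  2383: Fri (+1)
Monday years: 2329, 2335, 2340, 2346, 2357, 2363, 2368, 2374 — 8 in total.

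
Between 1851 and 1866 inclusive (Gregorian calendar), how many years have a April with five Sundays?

April has 30 days; it has five Sundays when Sunday falls among the first (month-length − 28) days — i.e. when April 1 is one of Sunday/Saturday.
April 1 by year: 1851:Tue 1852:Thu 1853:Fri 1854:Sat✓ 1855:Sun✓ 1856:Tue 1857:Wed 1858:Thu 1859:Fri 1860:Sun✓ 1861:Mon 1862:Tue 1863:Wed 1864:Fri 1865:Sat✓ 1866:Sun✓
Years with five Sundays: 1854, 1855, 1860, 1865, 1866 → 5.

5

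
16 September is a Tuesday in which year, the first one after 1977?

1980

From one year to the next, a fixed date's weekday advances by 1, or by 2 when a Feb 29 lies between the two dates.
1977: September 16 is Friday.
1978: Saturday (+1)
1979: Sunday (+1)
1980: Tuesday (+2)
16 September falls on a Tuesday in 1980.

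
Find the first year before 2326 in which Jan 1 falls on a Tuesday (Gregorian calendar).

Jan 1 advances by 2 weekdays after a leap year and by 1 after a common year.
2326: Jan 1 is Friday.
2325: Thursday
2324: Tuesday (leap)
2324 begins on a Tuesday

2324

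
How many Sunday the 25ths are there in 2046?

Check the 25th of each month of 2046: Jan 25: Thu, Feb 25: Sun, Mar 25: Sun, Apr 25: Wed, May 25: Fri, Jun 25: Mon, Jul 25: Wed, Aug 25: Sat, Sep 25: Tue, Oct 25: Thu, Nov 25: Sun, Dec 25: Tue.
Sunday occurs in February, March, November — 3 months.

3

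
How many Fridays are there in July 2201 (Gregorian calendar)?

July 2201 has 31 days and begins on Wednesday.
The first Friday is July 3.
Fridays fall on 3, 10, 17, 24, 31 — that's 5.

5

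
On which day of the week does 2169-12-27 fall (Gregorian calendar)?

Wednesday

January 1, 2169 is a Sunday.
December 27 is day 361 of the year, i.e. 360 days after Jan 1.
360 mod 7 = 3, so advance 3 weekdays from Sunday: Wednesday.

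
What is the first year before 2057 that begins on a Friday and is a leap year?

2044

Jan 1 advances by 2 weekdays after a leap year and by 1 after a common year.
2057: Jan 1 is Monday.
2056: Saturday (leap)
2055: Friday
2054: Thursday
2053: Wednesday
2052: Monday (leap)
2051: Sunday
2050: Saturday
2049: Friday
2048: Wednesday (leap)
2047: Tuesday
2046: Monday
2045: Sunday
2044: Friday (leap)
2044 begins on a Friday and is a leap year.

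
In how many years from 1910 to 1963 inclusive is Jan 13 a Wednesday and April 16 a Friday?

5

Check each year's weekday for Jan 13 and April 16:
  1910: Thu/Sat  1911: Fri/Sun  1912: Sat/Tue  1913: Mon/Wed  1914: Tue/Thu  1915: Wed/Fri ✓  1916: Thu/Sun  1917: Sat/Mon  1918: Sun/Tue  1919: Mon/Wed  1920: Tue/Fri  1921: Thu/Sat  1922: Fri/Sun  1923: Sat/Mon  …(26 more)…  1950: Fri/Sun  1951: Sat/Mon  1952: Sun/Wed  1953: Tue/Thu  1954: Wed/Fri ✓  1955: Thu/Sat  1956: Fri/Mon  1957: Sun/Tue  1958: Mon/Wed  1959: Tue/Thu  1960: Wed/Sat  1961: Fri/Sun  1962: Sat/Mon  1963: Sun/Tue
Both conditions hold in: 1915, 1926, 1937, 1943, 1954 — 5.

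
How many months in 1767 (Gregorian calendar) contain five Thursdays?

A month of length L has five Thursdays iff its first Thursday is on day ≤ L−28 (so day 1–3 in a 31-day month, 1–2 in a 30-day month, day 1 in a leap February).
Checking each month of 1767: Jan starts Thu (31d) ✓; Feb starts Sun (28d); Mar starts Sun (31d); Apr starts Wed (30d) ✓; May starts Fri (31d); Jun starts Mon (30d); Jul starts Wed (31d) ✓; Aug starts Sat (31d); Sep starts Tue (30d); Oct starts Thu (31d) ✓; Nov starts Sun (30d); Dec starts Tue (31d) ✓.
Five-Thursday months: January, April, July, October, December → 5.

5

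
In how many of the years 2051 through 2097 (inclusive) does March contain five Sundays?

March has 31 days; it has five Sundays when Sunday falls among the first (month-length − 28) days — i.e. when March 1 is one of Sunday/Saturday/Friday.
March 1 by year: 2051:Wed 2052:Fri✓ 2053:Sat✓ 2054:Sun✓ 2055:Mon 2056:Wed 2057:Thu 2058:Fri✓ 2059:Sat✓ 2060:Mon 2061:Tue 2062:Wed 2063:Thu 2064:Sat✓ 2065:Sun✓ …(17 more)… 2083:Mon 2084:Wed 2085:Thu 2086:Fri✓ 2087:Sat✓ 2088:Mon 2089:Tue 2090:Wed 2091:Thu 2092:Sat✓ 2093:Sun✓ 2094:Mon 2095:Tue 2096:Thu 2097:Fri✓
Years with five Sundays: 2052, 2053, 2054, 2058, 2059, 2064, 2065, 2069, 2070, 2071, 2075, 2076, 2080, 2081, 2082, 2086, 2087, 2092, 2093, 2097 → 20.

20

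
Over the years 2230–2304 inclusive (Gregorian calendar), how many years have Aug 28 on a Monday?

10

Track Aug 28's weekday year by year (advancing +1, or +2 across a Feb 29):
  2230: Sat  2231: Sun (+1)  2232: Tue (+2)  2233: Wed (+1)  2234: Thu (+1)
  2235: Fri (+1)  2236: Sun (+2)  2237: Mon (+1) ✓  2238: Tue (+1)  2239: Wed (+1)
  2240: Fri (+2)  2241: Sat (+1)  2242: Sun (+1)  2243: Mon (+1) ✓  … (47 more years) …
  2291: Fri (+1)  2292: Sun (+2)  2293: Mon (+1) ✓  2294: Tue (+1)  2295: Wed (+1)
  2296: Fri (+2)  2297: Sat (+1)  2298: Sun (+1)  2299: Mon (+1) ✓  2300: Tue (+1)
  2301: Wed (+1)  2302: Thu (+1)  2303: Fri (+1)  2304: Sun (+2)
Monday years: 2237, 2243, 2248, 2254, 2265, 2271, 2276, 2282, 2293, 2299 — 10 in total.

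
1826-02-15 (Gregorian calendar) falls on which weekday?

Wednesday

January 1, 1826 is a Sunday.
February 15 is day 46 of the year, i.e. 45 days after Jan 1.
45 mod 7 = 3, so advance 3 weekdays from Sunday: Wednesday.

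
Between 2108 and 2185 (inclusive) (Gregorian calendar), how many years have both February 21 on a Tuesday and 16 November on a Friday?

Check each year's weekday for February 21 and 16 November:
  2108: Tue/Fri ✓  2109: Thu/Sat  2110: Fri/Sun  2111: Sat/Mon  2112: Sun/Wed  2113: Tue/Thu  2114: Wed/Fri  2115: Thu/Sat  2116: Fri/Mon  2117: Sun/Tue  2118: Mon/Wed  2119: Tue/Thu  2120: Wed/Sat  2121: Fri/Sun  …(50 more)…  2172: Fri/Mon  2173: Sun/Tue  2174: Mon/Wed  2175: Tue/Thu  2176: Wed/Sat  2177: Fri/Sun  2178: Sat/Mon  2179: Sun/Tue  2180: Mon/Thu  2181: Wed/Fri  2182: Thu/Sat  2183: Fri/Sun  2184: Sat/Tue  2185: Mon/Wed
Both conditions hold in: 2108, 2136, 2164 — 3.

3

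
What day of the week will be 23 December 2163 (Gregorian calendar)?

January 1, 2163 is a Saturday.
December 23 is day 357 of the year, i.e. 356 days after Jan 1.
356 mod 7 = 6, so advance 6 weekdays from Saturday: Friday.

Friday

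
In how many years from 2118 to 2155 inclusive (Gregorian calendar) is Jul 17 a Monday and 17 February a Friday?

4

Check each year's weekday for Jul 17 and 17 February:
  2118: Sun/Thu  2119: Mon/Fri ✓  2120: Wed/Sat  2121: Thu/Mon  2122: Fri/Tue  2123: Sat/Wed  2124: Mon/Thu  2125: Tue/Sat  2126: Wed/Sun  2127: Thu/Mon  2128: Sat/Tue  2129: Sun/Thu  2130: Mon/Fri ✓  2131: Tue/Sat  …(10 more)…  2142: Tue/Sat  2143: Wed/Sun  2144: Fri/Mon  2145: Sat/Wed  2146: Sun/Thu  2147: Mon/Fri ✓  2148: Wed/Sat  2149: Thu/Mon  2150: Fri/Tue  2151: Sat/Wed  2152: Mon/Thu  2153: Tue/Sat  2154: Wed/Sun  2155: Thu/Mon
Both conditions hold in: 2119, 2130, 2141, 2147 — 4.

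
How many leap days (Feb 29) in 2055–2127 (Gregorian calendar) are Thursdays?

Leap years in 2055–2127: 17 of them.
Feb 29 weekday advances by 5 (mod 7) from one leap year to the next four years later (or differs when a century non-leap intervenes).
Leap-day weekdays: 2056:Tue 2060:Sun 2064:Fri 2068:Wed 2072:Mon 2076:Sat 2080:Thu✓ 2084:Tue 2088:Sun 2092:Fri 2096:Wed 2104:Fri 2108:Wed 2112:Mon 2116:Sat 2120:Thu✓ 2124:Tue
Thursday: 2080, 2120 → 2.

2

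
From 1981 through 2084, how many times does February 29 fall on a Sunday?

3

Leap years in 1981–2084: 26 of them.
Feb 29 weekday advances by 5 (mod 7) from one leap year to the next four years later (or differs when a century non-leap intervenes).
Leap-day weekdays: 1984:Wed 1988:Mon 1992:Sat 1996:Thu 2000:Tue 2004:Sun✓ 2008:Fri 2012:Wed 2016:Mon 2020:Sat 2024:Thu 2028:Tue 2032:Sun✓ 2036:Fri 2040:Wed 2044:Mon 2048:Sat 2052:Thu 2056:Tue 2060:Sun✓ 2064:Fri 2068:Wed 2072:Mon 2076:Sat 2080:Thu 2084:Tue
Sunday: 2004, 2032, 2060 → 3.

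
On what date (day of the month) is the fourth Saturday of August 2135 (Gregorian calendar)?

August 1, 2135 is a Monday, so the first Saturday is the 6th.
The fourth Saturday is 6 + 21 = 27.

27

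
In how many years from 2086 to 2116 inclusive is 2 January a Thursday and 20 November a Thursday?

Check each year's weekday for 2 January and 20 November:
  2086: Wed/Wed  2087: Thu/Thu ✓  2088: Fri/Sat  2089: Sun/Sun  2090: Mon/Mon  2091: Tue/Tue  2092: Wed/Thu  2093: Fri/Fri  2094: Sat/Sat  2095: Sun/Sun  2096: Mon/Tue  2097: Wed/Wed  2098: Thu/Thu ✓  2099: Fri/Fri  …(3 more)…  2103: Tue/Tue  2104: Wed/Thu  2105: Fri/Fri  2106: Sat/Sat  2107: Sun/Sun  2108: Mon/Tue  2109: Wed/Wed  2110: Thu/Thu ✓  2111: Fri/Fri  2112: Sat/Sun  2113: Mon/Mon  2114: Tue/Tue  2115: Wed/Wed  2116: Thu/Fri
Both conditions hold in: 2087, 2098, 2110 — 3.

3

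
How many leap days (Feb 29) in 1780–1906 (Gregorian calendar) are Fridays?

Leap years in 1780–1906: 30 of them.
Feb 29 weekday advances by 5 (mod 7) from one leap year to the next four years later (or differs when a century non-leap intervenes).
Leap-day weekdays: 1780:Tue 1784:Sun 1788:Fri✓ 1792:Wed 1796:Mon 1804:Wed 1808:Mon 1812:Sat 1816:Thu 1820:Tue 1824:Sun 1828:Fri✓ 1832:Wed …(4 more)… 1852:Sun 1856:Fri✓ 1860:Wed 1864:Mon 1868:Sat 1872:Thu 1876:Tue 1880:Sun 1884:Fri✓ 1888:Wed 1892:Mon 1896:Sat 1904:Mon
Friday: 1788, 1828, 1856, 1884 → 4.

4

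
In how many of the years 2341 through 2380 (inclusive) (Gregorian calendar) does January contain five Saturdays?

January has 31 days; it has five Saturdays when Saturday falls among the first (month-length − 28) days — i.e. when January 1 is one of Saturday/Friday/Thursday.
January 1 by year: 2341:Wed 2342:Thu✓ 2343:Fri✓ 2344:Sat✓ 2345:Mon 2346:Tue 2347:Wed 2348:Thu✓ 2349:Sat✓ 2350:Sun 2351:Mon 2352:Tue 2353:Thu✓ 2354:Fri✓ 2355:Sat✓ …(10 more)… 2366:Sat✓ 2367:Sun 2368:Mon 2369:Wed 2370:Thu✓ 2371:Fri✓ 2372:Sat✓ 2373:Mon 2374:Tue 2375:Wed 2376:Thu✓ 2377:Sat✓ 2378:Sun 2379:Mon 2380:Tue
Years with five Saturdays: 2342, 2343, 2344, 2348, 2349, 2353, 2354, 2355, 2359, 2360, 2365, 2366, 2370, 2371, 2372, 2376, 2377 → 17.

17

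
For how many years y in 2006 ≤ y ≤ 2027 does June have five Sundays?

6

June has 30 days; it has five Sundays when Sunday falls among the first (month-length − 28) days — i.e. when June 1 is one of Sunday/Saturday.
June 1 by year: 2006:Thu 2007:Fri 2008:Sun✓ 2009:Mon 2010:Tue 2011:Wed 2012:Fri 2013:Sat✓ 2014:Sun✓ 2015:Mon 2016:Wed 2017:Thu 2018:Fri 2019:Sat✓ 2020:Mon 2021:Tue 2022:Wed 2023:Thu 2024:Sat✓ 2025:Sun✓ 2026:Mon 2027:Tue
Years with five Sundays: 2008, 2013, 2014, 2019, 2024, 2025 → 6.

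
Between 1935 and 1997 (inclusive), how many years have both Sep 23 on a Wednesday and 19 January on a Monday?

Check each year's weekday for Sep 23 and 19 January:
  1935: Mon/Sat  1936: Wed/Sun  1937: Thu/Tue  1938: Fri/Wed  1939: Sat/Thu  1940: Mon/Fri  1941: Tue/Sun  1942: Wed/Mon ✓  1943: Thu/Tue  1944: Sat/Wed  1945: Sun/Fri  1946: Mon/Sat  1947: Tue/Sun  1948: Thu/Mon  …(35 more)…  1984: Sun/Thu  1985: Mon/Sat  1986: Tue/Sun  1987: Wed/Mon ✓  1988: Fri/Tue  1989: Sat/Thu  1990: Sun/Fri  1991: Mon/Sat  1992: Wed/Sun  1993: Thu/Tue  1994: Fri/Wed  1995: Sat/Thu  1996: Mon/Fri  1997: Tue/Sun
Both conditions hold in: 1942, 1953, 1959, 1970, 1981, 1987 — 6.

6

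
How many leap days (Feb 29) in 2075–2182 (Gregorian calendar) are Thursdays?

Leap years in 2075–2182: 26 of them.
Feb 29 weekday advances by 5 (mod 7) from one leap year to the next four years later (or differs when a century non-leap intervenes).
Leap-day weekdays: 2076:Sat 2080:Thu✓ 2084:Tue 2088:Sun 2092:Fri 2096:Wed 2104:Fri 2108:Wed 2112:Mon 2116:Sat 2120:Thu✓ 2124:Tue 2128:Sun 2132:Fri 2136:Wed 2140:Mon 2144:Sat 2148:Thu✓ 2152:Tue 2156:Sun 2160:Fri 2164:Wed 2168:Mon 2172:Sat 2176:Thu✓ 2180:Tue
Thursday: 2080, 2120, 2148, 2176 → 4.

4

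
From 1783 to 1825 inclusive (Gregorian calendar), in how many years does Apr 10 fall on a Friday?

6

Track Apr 10's weekday year by year (advancing +1, or +2 across a Feb 29):
  1783: Thu  1784: Sat (+2)  1785: Sun (+1)  1786: Mon (+1)  1787: Tue (+1)
  1788: Thu (+2)  1789: Fri (+1) ✓  1790: Sat (+1)  1791: Sun (+1)  1792: Tue (+2)
  1793: Wed (+1)  1794: Thu (+1)  1795: Fri (+1) ✓  1796: Sun (+2)  … (15 more years) …
  1812: Fri (+2) ✓  1813: Sat (+1)  1814: Sun (+1)  1815: Mon (+1)  1816: Wed (+2)
  1817: Thu (+1)  1818: Fri (+1) ✓  1819: Sat (+1)  1820: Mon (+2)  1821: Tue (+1)
  1822: Wed (+1)  1823: Thu (+1)  1824: Sat (+2)  1825: Sun (+1)
Friday years: 1789, 1795, 1801, 1807, 1812, 1818 — 6 in total.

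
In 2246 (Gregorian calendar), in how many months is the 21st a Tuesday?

Check the 21st of each month of 2246: Jan 21: Wed, Feb 21: Sat, Mar 21: Sat, Apr 21: Tue, May 21: Thu, Jun 21: Sun, Jul 21: Tue, Aug 21: Fri, Sep 21: Mon, Oct 21: Wed, Nov 21: Sat, Dec 21: Mon.
Tuesday occurs in April, July — 2 months.

2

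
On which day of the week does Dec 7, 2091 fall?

Friday

January 1, 2091 is a Monday.
December 7 is day 341 of the year, i.e. 340 days after Jan 1.
340 mod 7 = 4, so advance 4 weekdays from Monday: Friday.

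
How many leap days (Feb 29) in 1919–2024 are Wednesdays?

Leap years in 1919–2024: 27 of them.
Feb 29 weekday advances by 5 (mod 7) from one leap year to the next four years later (or differs when a century non-leap intervenes).
Leap-day weekdays: 1920:Sun 1924:Fri 1928:Wed✓ 1932:Mon 1936:Sat 1940:Thu 1944:Tue 1948:Sun 1952:Fri 1956:Wed✓ 1960:Mon 1964:Sat 1968:Thu 1972:Tue 1976:Sun 1980:Fri 1984:Wed✓ 1988:Mon 1992:Sat 1996:Thu 2000:Tue 2004:Sun 2008:Fri 2012:Wed✓ 2016:Mon 2020:Sat 2024:Thu
Wednesday: 1928, 1956, 1984, 2012 → 4.

4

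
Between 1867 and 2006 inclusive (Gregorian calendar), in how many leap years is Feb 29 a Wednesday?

4

Leap years in 1867–2006: 34 of them.
Feb 29 weekday advances by 5 (mod 7) from one leap year to the next four years later (or differs when a century non-leap intervenes).
Leap-day weekdays: 1868:Sat 1872:Thu 1876:Tue 1880:Sun 1884:Fri 1888:Wed✓ 1892:Mon 1896:Sat 1904:Mon 1908:Sat 1912:Thu 1916:Tue 1920:Sun …(8 more)… 1956:Wed✓ 1960:Mon 1964:Sat 1968:Thu 1972:Tue 1976:Sun 1980:Fri 1984:Wed✓ 1988:Mon 1992:Sat 1996:Thu 2000:Tue 2004:Sun
Wednesday: 1888, 1928, 1956, 1984 → 4.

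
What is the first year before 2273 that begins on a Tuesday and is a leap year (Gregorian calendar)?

2256

Jan 1 advances by 2 weekdays after a leap year and by 1 after a common year.
2273: Jan 1 is Wednesday.
2272: Monday (leap)
2271: Sunday
2270: Saturday
2269: Friday
2268: Wednesday (leap)
2267: Tuesday
2266: Monday
2265: Sunday
2264: Friday (leap)
2263: Thursday
2262: Wednesday
2261: Tuesday
2260: Sunday (leap)
2259: Saturday
2258: Friday
2257: Thursday
2256: Tuesday (leap)
2256 begins on a Tuesday and is a leap year.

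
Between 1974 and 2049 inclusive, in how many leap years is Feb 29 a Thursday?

2

Leap years in 1974–2049: 19 of them.
Feb 29 weekday advances by 5 (mod 7) from one leap year to the next four years later (or differs when a century non-leap intervenes).
Leap-day weekdays: 1976:Sun 1980:Fri 1984:Wed 1988:Mon 1992:Sat 1996:Thu✓ 2000:Tue 2004:Sun 2008:Fri 2012:Wed 2016:Mon 2020:Sat 2024:Thu✓ 2028:Tue 2032:Sun 2036:Fri 2040:Wed 2044:Mon 2048:Sat
Thursday: 1996, 2024 → 2.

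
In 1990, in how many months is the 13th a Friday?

2

Check the 13th of each month of 1990: Jan 13: Sat, Feb 13: Tue, Mar 13: Tue, Apr 13: Fri, May 13: Sun, Jun 13: Wed, Jul 13: Fri, Aug 13: Mon, Sep 13: Thu, Oct 13: Sat, Nov 13: Tue, Dec 13: Thu.
Friday occurs in April, July — 2 months.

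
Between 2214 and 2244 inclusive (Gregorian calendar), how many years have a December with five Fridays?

14

December has 31 days; it has five Fridays when Friday falls among the first (month-length − 28) days — i.e. when December 1 is one of Friday/Thursday/Wednesday.
December 1 by year: 2214:Thu✓ 2215:Fri✓ 2216:Sun 2217:Mon 2218:Tue 2219:Wed✓ 2220:Fri✓ 2221:Sat 2222:Sun 2223:Mon 2224:Wed✓ 2225:Thu✓ 2226:Fri✓ 2227:Sat 2228:Mon 2229:Tue 2230:Wed✓ 2231:Thu✓ 2232:Sat 2233:Sun 2234:Mon 2235:Tue 2236:Thu✓ 2237:Fri✓ 2238:Sat 2239:Sun 2240:Tue 2241:Wed✓ 2242:Thu✓ 2243:Fri✓ 2244:Sun
Years with five Fridays: 2214, 2215, 2219, 2220, 2224, 2225, 2226, 2230, 2231, 2236, 2237, 2241, 2242, 2243 → 14.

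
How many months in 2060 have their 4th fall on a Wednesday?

2

Check the 4th of each month of 2060: Jan 4: Sun, Feb 4: Wed, Mar 4: Thu, Apr 4: Sun, May 4: Tue, Jun 4: Fri, Jul 4: Sun, Aug 4: Wed, Sep 4: Sat, Oct 4: Mon, Nov 4: Thu, Dec 4: Sat.
Wednesday occurs in February, August — 2 months.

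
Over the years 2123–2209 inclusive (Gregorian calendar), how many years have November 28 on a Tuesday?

Track November 28's weekday year by year (advancing +1, or +2 across a Feb 29):
  2123: Sun  2124: Tue (+2) ✓  2125: Wed (+1)  2126: Thu (+1)  2127: Fri (+1)
  2128: Sun (+2)  2129: Mon (+1)  2130: Tue (+1) ✓  2131: Wed (+1)  2132: Fri (+2)
  2133: Sat (+1)  2134: Sun (+1)  2135: Mon (+1)  2136: Wed (+2)  … (59 more years) …
  2196: Mon (+2)  2197: Tue (+1) ✓  2198: Wed (+1)  2199: Thu (+1)  2200: Fri (+1)
  2201: Sat (+1)  2202: Sun (+1)  2203: Mon (+1)  2204: Wed (+2)  2205: Thu (+1)
  2206: Fri (+1)  2207: Sat (+1)  2208: Mon (+2)  2209: Tue (+1) ✓
Tuesday years: 2124, 2130, 2141, 2147, 2152, 2158, 2169, 2175, 2180, 2186, 2197, 2209 — 12 in total.

12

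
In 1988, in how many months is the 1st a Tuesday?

2

Check the 1st of each month of 1988: Jan 1: Fri, Feb 1: Mon, Mar 1: Tue, Apr 1: Fri, May 1: Sun, Jun 1: Wed, Jul 1: Fri, Aug 1: Mon, Sep 1: Thu, Oct 1: Sat, Nov 1: Tue, Dec 1: Thu.
Tuesday occurs in March, November — 2 months.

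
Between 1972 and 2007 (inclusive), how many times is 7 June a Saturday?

Track 7 June's weekday year by year (advancing +1, or +2 across a Feb 29):
  1972: Wed  1973: Thu (+1)  1974: Fri (+1)  1975: Sat (+1) ✓  1976: Mon (+2)
  1977: Tue (+1)  1978: Wed (+1)  1979: Thu (+1)  1980: Sat (+2) ✓  1981: Sun (+1)
  1982: Mon (+1)  1983: Tue (+1)  1984: Thu (+2)  1985: Fri (+1)  … (8 more years) …
  1994: Tue (+1)  1995: Wed (+1)  1996: Fri (+2)  1997: Sat (+1) ✓  1998: Sun (+1)
  1999: Mon (+1)  2000: Wed (+2)  2001: Thu (+1)  2002: Fri (+1)  2003: Sat (+1) ✓
  2004: Mon (+2)  2005: Tue (+1)  2006: Wed (+1)  2007: Thu (+1)
Saturday years: 1975, 1980, 1986, 1997, 2003 — 5 in total.

5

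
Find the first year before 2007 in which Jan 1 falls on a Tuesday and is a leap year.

Jan 1 advances by 2 weekdays after a leap year and by 1 after a common year.
2007: Jan 1 is Monday.
2006: Sunday
2005: Saturday
2004: Thursday (leap)
2003: Wednesday
2002: Tuesday
2001: Monday
2000: Saturday (leap)
1999: Friday
1998: Thursday
1997: Wednesday
1996: Monday (leap)
1995: Sunday
1994: Saturday
1993: Friday
1992: Wednesday (leap)
1991: Tuesday
1990: Monday
1989: Sunday
1988: Friday (leap)
1987: Thursday
1986: Wednesday
1985: Tuesday
1984: Sunday (leap)
1983: Saturday
1982: Friday
1981: Thursday
1980: Tuesday (leap)
1980 begins on a Tuesday and is a leap year.

1980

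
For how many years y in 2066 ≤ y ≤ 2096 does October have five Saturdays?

14

October has 31 days; it has five Saturdays when Saturday falls among the first (month-length − 28) days — i.e. when October 1 is one of Saturday/Friday/Thursday.
October 1 by year: 2066:Fri✓ 2067:Sat✓ 2068:Mon 2069:Tue 2070:Wed 2071:Thu✓ 2072:Sat✓ 2073:Sun 2074:Mon 2075:Tue 2076:Thu✓ 2077:Fri✓ 2078:Sat✓ 2079:Sun 2080:Tue 2081:Wed 2082:Thu✓ 2083:Fri✓ 2084:Sun 2085:Mon 2086:Tue 2087:Wed 2088:Fri✓ 2089:Sat✓ 2090:Sun 2091:Mon 2092:Wed 2093:Thu✓ 2094:Fri✓ 2095:Sat✓ 2096:Mon
Years with five Saturdays: 2066, 2067, 2071, 2072, 2076, 2077, 2078, 2082, 2083, 2088, 2089, 2093, 2094, 2095 → 14.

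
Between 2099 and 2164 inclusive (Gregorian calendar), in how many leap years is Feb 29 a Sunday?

2

Leap years in 2099–2164: 16 of them.
Feb 29 weekday advances by 5 (mod 7) from one leap year to the next four years later (or differs when a century non-leap intervenes).
Leap-day weekdays: 2104:Fri 2108:Wed 2112:Mon 2116:Sat 2120:Thu 2124:Tue 2128:Sun✓ 2132:Fri 2136:Wed 2140:Mon 2144:Sat 2148:Thu 2152:Tue 2156:Sun✓ 2160:Fri 2164:Wed
Sunday: 2128, 2156 → 2.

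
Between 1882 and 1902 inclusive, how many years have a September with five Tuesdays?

6

September has 30 days; it has five Tuesdays when Tuesday falls among the first (month-length − 28) days — i.e. when September 1 is one of Tuesday/Monday.
September 1 by year: 1882:Fri 1883:Sat 1884:Mon✓ 1885:Tue✓ 1886:Wed 1887:Thu 1888:Sat 1889:Sun 1890:Mon✓ 1891:Tue✓ 1892:Thu 1893:Fri 1894:Sat 1895:Sun 1896:Tue✓ 1897:Wed 1898:Thu 1899:Fri 1900:Sat 1901:Sun 1902:Mon✓
Years with five Tuesdays: 1884, 1885, 1890, 1891, 1896, 1902 → 6.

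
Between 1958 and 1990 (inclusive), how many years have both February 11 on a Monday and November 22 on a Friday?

3

Check each year's weekday for February 11 and November 22:
  1958: Tue/Sat  1959: Wed/Sun  1960: Thu/Tue  1961: Sat/Wed  1962: Sun/Thu  1963: Mon/Fri ✓  1964: Tue/Sun  1965: Thu/Mon  1966: Fri/Tue  1967: Sat/Wed  1968: Sun/Fri  1969: Tue/Sat  1970: Wed/Sun  1971: Thu/Mon  …(5 more)…  1977: Fri/Tue  1978: Sat/Wed  1979: Sun/Thu  1980: Mon/Sat  1981: Wed/Sun  1982: Thu/Mon  1983: Fri/Tue  1984: Sat/Thu  1985: Mon/Fri ✓  1986: Tue/Sat  1987: Wed/Sun  1988: Thu/Tue  1989: Sat/Wed  1990: Sun/Thu
Both conditions hold in: 1963, 1974, 1985 — 3.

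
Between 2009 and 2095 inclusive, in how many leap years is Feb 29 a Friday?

3

Leap years in 2009–2095: 21 of them.
Feb 29 weekday advances by 5 (mod 7) from one leap year to the next four years later (or differs when a century non-leap intervenes).
Leap-day weekdays: 2012:Wed 2016:Mon 2020:Sat 2024:Thu 2028:Tue 2032:Sun 2036:Fri✓ 2040:Wed 2044:Mon 2048:Sat 2052:Thu 2056:Tue 2060:Sun 2064:Fri✓ 2068:Wed 2072:Mon 2076:Sat 2080:Thu 2084:Tue 2088:Sun 2092:Fri✓
Friday: 2036, 2064, 2092 → 3.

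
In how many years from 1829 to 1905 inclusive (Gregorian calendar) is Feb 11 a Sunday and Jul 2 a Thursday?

Check each year's weekday for Feb 11 and Jul 2:
  1829: Wed/Thu  1830: Thu/Fri  1831: Fri/Sat  1832: Sat/Mon  1833: Mon/Tue  1834: Tue/Wed  1835: Wed/Thu  1836: Thu/Sat  1837: Sat/Sun  1838: Sun/Mon  1839: Mon/Tue  1840: Tue/Thu  1841: Thu/Fri  1842: Fri/Sat  …(49 more)…  1892: Thu/Sat  1893: Sat/Sun  1894: Sun/Mon  1895: Mon/Tue  1896: Tue/Thu  1897: Thu/Fri  1898: Fri/Sat  1899: Sat/Sun  1900: Sun/Mon  1901: Mon/Tue  1902: Tue/Wed  1903: Wed/Thu  1904: Thu/Sat  1905: Sat/Sun
Both conditions hold in: no year — 0.

0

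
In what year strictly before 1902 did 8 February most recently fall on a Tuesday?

From one year to the next, a fixed date's weekday advances by 1, or by 2 when a Feb 29 lies between the two dates.
1902: February 8 is Saturday.
1901: Friday (−1)
1900: Thursday (−1)
1899: Wednesday (−1)
1898: Tuesday (−1)
8 February falls on a Tuesday in 1898.

1898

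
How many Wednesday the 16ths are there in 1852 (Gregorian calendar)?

1

Check the 16th of each month of 1852: Jan 16: Fri, Feb 16: Mon, Mar 16: Tue, Apr 16: Fri, May 16: Sun, Jun 16: Wed, Jul 16: Fri, Aug 16: Mon, Sep 16: Thu, Oct 16: Sat, Nov 16: Tue, Dec 16: Thu.
Wednesday occurs in June — 1 month.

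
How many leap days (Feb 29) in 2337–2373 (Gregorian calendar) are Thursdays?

Leap years in 2337–2373: 9 of them.
Feb 29 weekday advances by 5 (mod 7) from one leap year to the next four years later (or differs when a century non-leap intervenes).
Leap-day weekdays: 2340:Thu✓ 2344:Tue 2348:Sun 2352:Fri 2356:Wed 2360:Mon 2364:Sat 2368:Thu✓ 2372:Tue
Thursday: 2340, 2368 → 2.

2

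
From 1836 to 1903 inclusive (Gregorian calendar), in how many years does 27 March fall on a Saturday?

9

Track 27 March's weekday year by year (advancing +1, or +2 across a Feb 29):
  1836: Sun  1837: Mon (+1)  1838: Tue (+1)  1839: Wed (+1)  1840: Fri (+2)
  1841: Sat (+1) ✓  1842: Sun (+1)  1843: Mon (+1)  1844: Wed (+2)  1845: Thu (+1)
  1846: Fri (+1)  1847: Sat (+1) ✓  1848: Mon (+2)  1849: Tue (+1)  … (40 more years) …
  1890: Thu (+1)  1891: Fri (+1)  1892: Sun (+2)  1893: Mon (+1)  1894: Tue (+1)
  1895: Wed (+1)  1896: Fri (+2)  1897: Sat (+1) ✓  1898: Sun (+1)  1899: Mon (+1)
  1900: Tue (+1)  1901: Wed (+1)  1902: Thu (+1)  1903: Fri (+1)
Saturday years: 1841, 1847, 1852, 1858, 1869, 1875, 1880, 1886, 1897 — 9 in total.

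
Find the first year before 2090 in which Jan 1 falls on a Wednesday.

2087

Jan 1 advances by 2 weekdays after a leap year and by 1 after a common year.
2090: Jan 1 is Sunday.
2089: Saturday
2088: Thursday (leap)
2087: Wednesday
2087 begins on a Wednesday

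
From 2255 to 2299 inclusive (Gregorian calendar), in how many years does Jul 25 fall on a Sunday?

Track Jul 25's weekday year by year (advancing +1, or +2 across a Feb 29):
  2255: Wed  2256: Fri (+2)  2257: Sat (+1)  2258: Sun (+1) ✓  2259: Mon (+1)
  2260: Wed (+2)  2261: Thu (+1)  2262: Fri (+1)  2263: Sat (+1)  2264: Mon (+2)
  2265: Tue (+1)  2266: Wed (+1)  2267: Thu (+1)  2268: Sat (+2)  … (17 more years) …
  2286: Sun (+1) ✓  2287: Mon (+1)  2288: Wed (+2)  2289: Thu (+1)  2290: Fri (+1)
  2291: Sat (+1)  2292: Mon (+2)  2293: Tue (+1)  2294: Wed (+1)  2295: Thu (+1)
  2296: Sat (+2)  2297: Sun (+1) ✓  2298: Mon (+1)  2299: Tue (+1)
Sunday years: 2258, 2269, 2275, 2280, 2286, 2297 — 6 in total.

6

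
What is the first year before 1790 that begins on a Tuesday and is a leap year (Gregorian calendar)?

Jan 1 advances by 2 weekdays after a leap year and by 1 after a common year.
1790: Jan 1 is Friday.
1789: Thursday
1788: Tuesday (leap)
1788 begins on a Tuesday and is a leap year.

1788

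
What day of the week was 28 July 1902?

January 1, 1902 is a Wednesday.
July 28 is day 209 of the year, i.e. 208 days after Jan 1.
208 mod 7 = 5, so advance 5 weekdays from Wednesday: Monday.

Monday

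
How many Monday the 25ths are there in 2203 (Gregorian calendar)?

2

Check the 25th of each month of 2203: Jan 25: Tue, Feb 25: Fri, Mar 25: Fri, Apr 25: Mon, May 25: Wed, Jun 25: Sat, Jul 25: Mon, Aug 25: Thu, Sep 25: Sun, Oct 25: Tue, Nov 25: Fri, Dec 25: Sun.
Monday occurs in April, July — 2 months.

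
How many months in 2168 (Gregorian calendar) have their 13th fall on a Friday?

Check the 13th of each month of 2168: Jan 13: Wed, Feb 13: Sat, Mar 13: Sun, Apr 13: Wed, May 13: Fri, Jun 13: Mon, Jul 13: Wed, Aug 13: Sat, Sep 13: Tue, Oct 13: Thu, Nov 13: Sun, Dec 13: Tue.
Friday occurs in May — 1 month.

1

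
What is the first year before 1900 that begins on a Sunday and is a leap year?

1888

Jan 1 advances by 2 weekdays after a leap year and by 1 after a common year.
1900: Jan 1 is Monday.
1899: Sunday
1898: Saturday
1897: Friday
1896: Wednesday (leap)
1895: Tuesday
1894: Monday
1893: Sunday
1892: Friday (leap)
1891: Thursday
1890: Wednesday
1889: Tuesday
1888: Sunday (leap)
1888 begins on a Sunday and is a leap year.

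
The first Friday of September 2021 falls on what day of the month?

September 1, 2021 is a Wednesday, so the first Friday is the 3rd.
The first Friday is 3 + 0 = 3.

3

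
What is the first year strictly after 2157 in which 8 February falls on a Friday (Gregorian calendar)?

2160

From one year to the next, a fixed date's weekday advances by 1, or by 2 when a Feb 29 lies between the two dates.
2157: February 8 is Tuesday.
2158: Wednesday (+1)
2159: Thursday (+1)
2160: Friday (+1)
8 February falls on a Friday in 2160.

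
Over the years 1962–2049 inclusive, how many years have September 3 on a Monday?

Track September 3's weekday year by year (advancing +1, or +2 across a Feb 29):
  1962: Mon ✓  1963: Tue (+1)  1964: Thu (+2)  1965: Fri (+1)  1966: Sat (+1)
  1967: Sun (+1)  1968: Tue (+2)  1969: Wed (+1)  1970: Thu (+1)  1971: Fri (+1)
  1972: Sun (+2)  1973: Mon (+1) ✓  1974: Tue (+1)  1975: Wed (+1)  … (60 more years) …
  2036: Wed (+2)  2037: Thu (+1)  2038: Fri (+1)  2039: Sat (+1)  2040: Mon (+2) ✓
  2041: Tue (+1)  2042: Wed (+1)  2043: Thu (+1)  2044: Sat (+2)  2045: Sun (+1)
  2046: Mon (+1) ✓  2047: Tue (+1)  2048: Thu (+2)  2049: Fri (+1)
Monday years: 1962, 1973, 1979, 1984, 1990, 2001, 2007, 2012, 2018, 2029, 2035, 2040, 2046 — 13 in total.

13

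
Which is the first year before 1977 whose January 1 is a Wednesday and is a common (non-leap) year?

1975

Jan 1 advances by 2 weekdays after a leap year and by 1 after a common year.
1977: Jan 1 is Saturday.
1976: Thursday (leap)
1975: Wednesday
1975 begins on a Wednesday and is a common year.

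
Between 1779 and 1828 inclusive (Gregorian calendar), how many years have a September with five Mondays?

15

September has 30 days; it has five Mondays when Monday falls among the first (month-length − 28) days — i.e. when September 1 is one of Monday/Sunday.
September 1 by year: 1779:Wed 1780:Fri 1781:Sat 1782:Sun✓ 1783:Mon✓ 1784:Wed 1785:Thu 1786:Fri 1787:Sat 1788:Mon✓ 1789:Tue 1790:Wed 1791:Thu 1792:Sat 1793:Sun✓ …(20 more)… 1814:Thu 1815:Fri 1816:Sun✓ 1817:Mon✓ 1818:Tue 1819:Wed 1820:Fri 1821:Sat 1822:Sun✓ 1823:Mon✓ 1824:Wed 1825:Thu 1826:Fri 1827:Sat 1828:Mon✓
Years with five Mondays: 1782, 1783, 1788, 1793, 1794, 1799, 1800, 1805, 1806, 1811, 1816, 1817, 1822, 1823, 1828 → 15.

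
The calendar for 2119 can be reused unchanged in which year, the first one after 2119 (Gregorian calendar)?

2130

Two years share a calendar iff Jan 1 falls on the same weekday and both are leap or both are common. 2119: Jan 1 is Sunday, common year.
2120: Jan 1 Monday, leap
2121: Jan 1 Wednesday, common
2122: Jan 1 Thursday, common
2123: Jan 1 Friday, common
2124: Jan 1 Saturday, leap
2125: Jan 1 Monday, common
2126: Jan 1 Tuesday, common
2127: Jan 1 Wednesday, common
2128: Jan 1 Thursday, leap
2129: Jan 1 Saturday, common
2130: Jan 1 Sunday, common
2130 matches on both conditions.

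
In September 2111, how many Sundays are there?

4

September 2111 has 30 days and begins on Tuesday.
The first Sunday is September 6.
Sundays fall on 6, 13, 20, 27 — that's 4.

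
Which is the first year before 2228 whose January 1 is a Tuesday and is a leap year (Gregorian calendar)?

2188

Jan 1 advances by 2 weekdays after a leap year and by 1 after a common year.
2228: Jan 1 is Tuesday (leap).
2227: Monday
2226: Sunday
2225: Saturday
2224: Thursday (leap)
2223: Wednesday
2222: Tuesday
2221: Monday
2220: Saturday (leap)
2219: Friday
2218: Thursday
2217: Wednesday
2216: Monday (leap)
2215: Sunday
2214: Saturday
2213: Friday
2212: Wednesday (leap)
2211: Tuesday
2210: Monday
2209: Sunday
2208: Friday (leap)
2207: Thursday
2206: Wednesday
2205: Tuesday
2204: Sunday (leap)
2203: Saturday
2202: Friday
2201: Thursday
2200: Wednesday
2199: Tuesday
2198: Monday
2197: Sunday
2196: Friday (leap)
2195: Thursday
2194: Wednesday
2193: Tuesday
2192: Sunday (leap)
2191: Saturday
2190: Friday
2189: Thursday
2188: Tuesday (leap)
2188 begins on a Tuesday and is a leap year.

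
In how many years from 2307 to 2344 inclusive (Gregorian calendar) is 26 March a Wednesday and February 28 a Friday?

Check each year's weekday for 26 March and February 28:
  2307: Tue/Thu  2308: Thu/Fri  2309: Fri/Sun  2310: Sat/Mon  2311: Sun/Tue  2312: Tue/Wed  2313: Wed/Fri ✓  2314: Thu/Sat  2315: Fri/Sun  2316: Sun/Mon  2317: Mon/Wed  2318: Tue/Thu  2319: Wed/Fri ✓  2320: Fri/Sat  …(10 more)…  2331: Thu/Sat  2332: Sat/Sun  2333: Sun/Tue  2334: Mon/Wed  2335: Tue/Thu  2336: Thu/Fri  2337: Fri/Sun  2338: Sat/Mon  2339: Sun/Tue  2340: Tue/Wed  2341: Wed/Fri ✓  2342: Thu/Sat  2343: Fri/Sun  2344: Sun/Mon
Both conditions hold in: 2313, 2319, 2330, 2341 — 4.

4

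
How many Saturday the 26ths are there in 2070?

2

Check the 26th of each month of 2070: Jan 26: Sun, Feb 26: Wed, Mar 26: Wed, Apr 26: Sat, May 26: Mon, Jun 26: Thu, Jul 26: Sat, Aug 26: Tue, Sep 26: Fri, Oct 26: Sun, Nov 26: Wed, Dec 26: Fri.
Saturday occurs in April, July — 2 months.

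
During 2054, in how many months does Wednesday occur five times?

4

A month of length L has five Wednesdays iff its first Wednesday is on day ≤ L−28 (so day 1–3 in a 31-day month, 1–2 in a 30-day month, day 1 in a leap February).
Checking each month of 2054: Jan starts Thu (31d); Feb starts Sun (28d); Mar starts Sun (31d); Apr starts Wed (30d) ✓; May starts Fri (31d); Jun starts Mon (30d); Jul starts Wed (31d) ✓; Aug starts Sat (31d); Sep starts Tue (30d) ✓; Oct starts Thu (31d); Nov starts Sun (30d); Dec starts Tue (31d) ✓.
Five-Wednesday months: April, July, September, December → 4.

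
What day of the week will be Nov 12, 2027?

January 1, 2027 is a Friday.
November 12 is day 316 of the year, i.e. 315 days after Jan 1.
315 mod 7 = 0, so advance 0 weekdays from Friday: Friday.

Friday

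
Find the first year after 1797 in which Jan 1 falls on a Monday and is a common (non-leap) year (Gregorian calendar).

1798

Jan 1 advances by 2 weekdays after a leap year and by 1 after a common year.
1797: Jan 1 is Sunday.
1798: Monday
1798 begins on a Monday and is a common year.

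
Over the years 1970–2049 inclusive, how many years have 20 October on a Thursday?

11

Track 20 October's weekday year by year (advancing +1, or +2 across a Feb 29):
  1970: Tue  1971: Wed (+1)  1972: Fri (+2)  1973: Sat (+1)  1974: Sun (+1)
  1975: Mon (+1)  1976: Wed (+2)  1977: Thu (+1) ✓  1978: Fri (+1)  1979: Sat (+1)
  1980: Mon (+2)  1981: Tue (+1)  1982: Wed (+1)  1983: Thu (+1) ✓  … (52 more years) …
  2036: Mon (+2)  2037: Tue (+1)  2038: Wed (+1)  2039: Thu (+1) ✓  2040: Sat (+2)
  2041: Sun (+1)  2042: Mon (+1)  2043: Tue (+1)  2044: Thu (+2) ✓  2045: Fri (+1)
  2046: Sat (+1)  2047: Sun (+1)  2048: Tue (+2)  2049: Wed (+1)
Thursday years: 1977, 1983, 1988, 1994, 2005, 2011, 2016, 2022, 2033, 2039, 2044 — 11 in total.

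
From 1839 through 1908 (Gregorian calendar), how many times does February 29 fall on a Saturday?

4

Leap years in 1839–1908: 17 of them.
Feb 29 weekday advances by 5 (mod 7) from one leap year to the next four years later (or differs when a century non-leap intervenes).
Leap-day weekdays: 1840:Sat✓ 1844:Thu 1848:Tue 1852:Sun 1856:Fri 1860:Wed 1864:Mon 1868:Sat✓ 1872:Thu 1876:Tue 1880:Sun 1884:Fri 1888:Wed 1892:Mon 1896:Sat✓ 1904:Mon 1908:Sat✓
Saturday: 1840, 1868, 1896, 1908 → 4.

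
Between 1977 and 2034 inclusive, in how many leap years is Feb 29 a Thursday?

2

Leap years in 1977–2034: 14 of them.
Feb 29 weekday advances by 5 (mod 7) from one leap year to the next four years later (or differs when a century non-leap intervenes).
Leap-day weekdays: 1980:Fri 1984:Wed 1988:Mon 1992:Sat 1996:Thu✓ 2000:Tue 2004:Sun 2008:Fri 2012:Wed 2016:Mon 2020:Sat 2024:Thu✓ 2028:Tue 2032:Sun
Thursday: 1996, 2024 → 2.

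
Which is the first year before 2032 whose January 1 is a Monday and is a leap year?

Jan 1 advances by 2 weekdays after a leap year and by 1 after a common year.
2032: Jan 1 is Thursday (leap).
2031: Wednesday
2030: Tuesday
2029: Monday
2028: Saturday (leap)
2027: Friday
2026: Thursday
2025: Wednesday
2024: Monday (leap)
2024 begins on a Monday and is a leap year.

2024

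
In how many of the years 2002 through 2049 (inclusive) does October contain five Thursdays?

October has 31 days; it has five Thursdays when Thursday falls among the first (month-length − 28) days — i.e. when October 1 is one of Thursday/Wednesday/Tuesday.
October 1 by year: 2002:Tue✓ 2003:Wed✓ 2004:Fri 2005:Sat 2006:Sun 2007:Mon 2008:Wed✓ 2009:Thu✓ 2010:Fri 2011:Sat 2012:Mon 2013:Tue✓ 2014:Wed✓ 2015:Thu✓ 2016:Sat …(18 more)… 2035:Mon 2036:Wed✓ 2037:Thu✓ 2038:Fri 2039:Sat 2040:Mon 2041:Tue✓ 2042:Wed✓ 2043:Thu✓ 2044:Sat 2045:Sun 2046:Mon 2047:Tue✓ 2048:Thu✓ 2049:Fri
Years with five Thursdays: 2002, 2003, 2008, 2009, 2013, 2014, 2015, 2019, 2020, 2024, 2025, 2026, 2030, 2031, 2036, 2037, 2041, 2042, 2043, 2047, 2048 → 21.

21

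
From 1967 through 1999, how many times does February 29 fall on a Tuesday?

Leap years in 1967–1999: 8 of them.
Feb 29 weekday advances by 5 (mod 7) from one leap year to the next four years later (or differs when a century non-leap intervenes).
Leap-day weekdays: 1968:Thu 1972:Tue✓ 1976:Sun 1980:Fri 1984:Wed 1988:Mon 1992:Sat 1996:Thu
Tuesday: 1972 → 1.

1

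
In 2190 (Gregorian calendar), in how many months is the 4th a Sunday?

2

Check the 4th of each month of 2190: Jan 4: Mon, Feb 4: Thu, Mar 4: Thu, Apr 4: Sun, May 4: Tue, Jun 4: Fri, Jul 4: Sun, Aug 4: Wed, Sep 4: Sat, Oct 4: Mon, Nov 4: Thu, Dec 4: Sat.
Sunday occurs in April, July — 2 months.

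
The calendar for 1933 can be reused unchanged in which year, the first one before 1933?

Two years share a calendar iff Jan 1 falls on the same weekday and both are leap or both are common. 1933: Jan 1 is Sunday, common year.
1932: Jan 1 Friday, leap
1931: Jan 1 Thursday, common
1930: Jan 1 Wednesday, common
1929: Jan 1 Tuesday, common
1928: Jan 1 Sunday, leap
1927: Jan 1 Saturday, common
1926: Jan 1 Friday, common
1925: Jan 1 Thursday, common
1924: Jan 1 Tuesday, leap
1923: Jan 1 Monday, common
1922: Jan 1 Sunday, common
1922 matches on both conditions.

1922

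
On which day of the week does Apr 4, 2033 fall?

Monday

January 1, 2033 is a Saturday.
April 4 is day 94 of the year, i.e. 93 days after Jan 1.
93 mod 7 = 2, so advance 2 weekdays from Saturday: Monday.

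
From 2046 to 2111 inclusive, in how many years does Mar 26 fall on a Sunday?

8

Track Mar 26's weekday year by year (advancing +1, or +2 across a Feb 29):
  2046: Mon  2047: Tue (+1)  2048: Thu (+2)  2049: Fri (+1)  2050: Sat (+1)
  2051: Sun (+1) ✓  2052: Tue (+2)  2053: Wed (+1)  2054: Thu (+1)  2055: Fri (+1)
  2056: Sun (+2) ✓  2057: Mon (+1)  2058: Tue (+1)  2059: Wed (+1)  … (38 more years) …
  2098: Wed (+1)  2099: Thu (+1)  2100: Fri (+1)  2101: Sat (+1)  2102: Sun (+1) ✓
  2103: Mon (+1)  2104: Wed (+2)  2105: Thu (+1)  2106: Fri (+1)  2107: Sat (+1)
  2108: Mon (+2)  2109: Tue (+1)  2110: Wed (+1)  2111: Thu (+1)
Sunday years: 2051, 2056, 2062, 2073, 2079, 2084, 2090, 2102 — 8 in total.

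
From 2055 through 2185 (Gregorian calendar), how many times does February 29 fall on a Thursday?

4

Leap years in 2055–2185: 32 of them.
Feb 29 weekday advances by 5 (mod 7) from one leap year to the next four years later (or differs when a century non-leap intervenes).
Leap-day weekdays: 2056:Tue 2060:Sun 2064:Fri 2068:Wed 2072:Mon 2076:Sat 2080:Thu✓ 2084:Tue 2088:Sun 2092:Fri 2096:Wed 2104:Fri 2108:Wed …(6 more)… 2136:Wed 2140:Mon 2144:Sat 2148:Thu✓ 2152:Tue 2156:Sun 2160:Fri 2164:Wed 2168:Mon 2172:Sat 2176:Thu✓ 2180:Tue 2184:Sun
Thursday: 2080, 2120, 2148, 2176 → 4.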